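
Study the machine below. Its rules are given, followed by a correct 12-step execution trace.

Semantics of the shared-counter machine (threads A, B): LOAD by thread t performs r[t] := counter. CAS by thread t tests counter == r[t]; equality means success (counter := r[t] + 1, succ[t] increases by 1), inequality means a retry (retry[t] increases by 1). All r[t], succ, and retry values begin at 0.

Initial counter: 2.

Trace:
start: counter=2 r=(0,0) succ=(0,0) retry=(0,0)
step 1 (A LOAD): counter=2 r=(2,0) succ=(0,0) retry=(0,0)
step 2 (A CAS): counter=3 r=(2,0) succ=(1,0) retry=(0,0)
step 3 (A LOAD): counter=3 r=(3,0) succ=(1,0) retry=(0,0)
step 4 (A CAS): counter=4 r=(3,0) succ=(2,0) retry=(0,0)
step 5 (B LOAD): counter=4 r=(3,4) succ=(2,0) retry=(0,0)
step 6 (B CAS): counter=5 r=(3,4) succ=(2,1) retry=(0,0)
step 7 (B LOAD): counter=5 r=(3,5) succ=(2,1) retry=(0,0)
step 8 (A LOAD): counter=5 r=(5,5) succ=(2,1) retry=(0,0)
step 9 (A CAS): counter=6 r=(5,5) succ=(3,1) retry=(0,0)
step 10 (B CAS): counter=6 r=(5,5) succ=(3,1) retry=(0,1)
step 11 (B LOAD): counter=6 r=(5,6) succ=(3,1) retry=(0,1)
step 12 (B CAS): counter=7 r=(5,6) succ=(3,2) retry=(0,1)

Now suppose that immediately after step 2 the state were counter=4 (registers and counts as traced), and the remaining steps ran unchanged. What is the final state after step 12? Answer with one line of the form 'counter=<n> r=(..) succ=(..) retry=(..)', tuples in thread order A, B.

counter=8 r=(6,7) succ=(3,2) retry=(0,1)

state after step 2 := counter=4 r=(2,0) succ=(1,0) retry=(0,0)
step 3 (A LOAD): counter=4 r=(4,0) succ=(1,0) retry=(0,0)
step 4 (A CAS): counter=5 r=(4,0) succ=(2,0) retry=(0,0)
step 5 (B LOAD): counter=5 r=(4,5) succ=(2,0) retry=(0,0)
step 6 (B CAS): counter=6 r=(4,5) succ=(2,1) retry=(0,0)
step 7 (B LOAD): counter=6 r=(4,6) succ=(2,1) retry=(0,0)
step 8 (A LOAD): counter=6 r=(6,6) succ=(2,1) retry=(0,0)
step 9 (A CAS): counter=7 r=(6,6) succ=(3,1) retry=(0,0)
step 10 (B CAS): counter=7 r=(6,6) succ=(3,1) retry=(0,1)
step 11 (B LOAD): counter=7 r=(6,7) succ=(3,1) retry=(0,1)
step 12 (B CAS): counter=8 r=(6,7) succ=(3,2) retry=(0,1)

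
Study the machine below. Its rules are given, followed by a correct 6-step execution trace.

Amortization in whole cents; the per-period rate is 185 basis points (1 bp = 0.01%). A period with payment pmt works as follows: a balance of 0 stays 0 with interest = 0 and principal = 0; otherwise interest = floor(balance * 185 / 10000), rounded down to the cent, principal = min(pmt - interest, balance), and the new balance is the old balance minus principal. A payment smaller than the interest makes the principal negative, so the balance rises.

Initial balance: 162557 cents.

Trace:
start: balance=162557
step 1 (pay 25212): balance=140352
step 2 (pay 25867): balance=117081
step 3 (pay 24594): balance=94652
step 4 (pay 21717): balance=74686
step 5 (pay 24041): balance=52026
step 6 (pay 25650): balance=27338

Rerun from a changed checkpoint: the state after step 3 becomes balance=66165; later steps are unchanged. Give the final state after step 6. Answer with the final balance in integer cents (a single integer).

0

state after step 3 := balance=66165
step 4 (pay 21717): balance=45672
step 5 (pay 24041): balance=22475
step 6 (pay 25650): balance=0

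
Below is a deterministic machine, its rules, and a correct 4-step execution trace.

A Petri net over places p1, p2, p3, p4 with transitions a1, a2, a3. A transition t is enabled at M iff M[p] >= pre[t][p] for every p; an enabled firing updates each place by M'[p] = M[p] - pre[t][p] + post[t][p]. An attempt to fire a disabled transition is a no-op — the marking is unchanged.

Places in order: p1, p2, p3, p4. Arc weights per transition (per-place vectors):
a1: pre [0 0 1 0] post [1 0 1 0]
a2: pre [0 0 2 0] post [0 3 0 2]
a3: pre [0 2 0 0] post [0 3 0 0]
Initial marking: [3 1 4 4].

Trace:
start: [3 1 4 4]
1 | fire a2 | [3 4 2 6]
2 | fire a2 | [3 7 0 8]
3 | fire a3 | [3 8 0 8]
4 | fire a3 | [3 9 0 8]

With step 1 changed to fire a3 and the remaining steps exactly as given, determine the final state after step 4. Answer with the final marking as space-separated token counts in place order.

3 6 2 6

(re-executing from step 1 with the substitution; state before step 1: [3 1 4 4])
1 | fire a3 | [3 1 4 4]
2 | fire a2 | [3 4 2 6]
3 | fire a3 | [3 5 2 6]
4 | fire a3 | [3 6 2 6]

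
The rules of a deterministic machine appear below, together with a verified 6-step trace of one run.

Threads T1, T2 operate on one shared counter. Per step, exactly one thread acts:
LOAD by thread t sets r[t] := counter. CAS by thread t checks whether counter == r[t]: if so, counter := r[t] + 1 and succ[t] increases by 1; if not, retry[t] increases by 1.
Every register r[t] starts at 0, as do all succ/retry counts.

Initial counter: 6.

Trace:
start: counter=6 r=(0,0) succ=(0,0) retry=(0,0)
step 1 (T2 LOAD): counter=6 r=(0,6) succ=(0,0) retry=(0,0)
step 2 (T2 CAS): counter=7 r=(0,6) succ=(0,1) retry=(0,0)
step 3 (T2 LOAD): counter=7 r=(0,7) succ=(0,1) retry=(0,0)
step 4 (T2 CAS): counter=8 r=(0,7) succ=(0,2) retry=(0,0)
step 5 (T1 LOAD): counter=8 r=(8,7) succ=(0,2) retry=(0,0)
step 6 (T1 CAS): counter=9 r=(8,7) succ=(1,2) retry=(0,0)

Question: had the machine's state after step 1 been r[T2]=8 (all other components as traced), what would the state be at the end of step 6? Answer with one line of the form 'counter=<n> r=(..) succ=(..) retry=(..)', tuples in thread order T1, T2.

counter=8 r=(7,6) succ=(1,1) retry=(0,1)

state after step 1 := counter=6 r=(0,8) succ=(0,0) retry=(0,0)
step 2 (T2 CAS): counter=6 r=(0,8) succ=(0,0) retry=(0,1)
step 3 (T2 LOAD): counter=6 r=(0,6) succ=(0,0) retry=(0,1)
step 4 (T2 CAS): counter=7 r=(0,6) succ=(0,1) retry=(0,1)
step 5 (T1 LOAD): counter=7 r=(7,6) succ=(0,1) retry=(0,1)
step 6 (T1 CAS): counter=8 r=(7,6) succ=(1,1) retry=(0,1)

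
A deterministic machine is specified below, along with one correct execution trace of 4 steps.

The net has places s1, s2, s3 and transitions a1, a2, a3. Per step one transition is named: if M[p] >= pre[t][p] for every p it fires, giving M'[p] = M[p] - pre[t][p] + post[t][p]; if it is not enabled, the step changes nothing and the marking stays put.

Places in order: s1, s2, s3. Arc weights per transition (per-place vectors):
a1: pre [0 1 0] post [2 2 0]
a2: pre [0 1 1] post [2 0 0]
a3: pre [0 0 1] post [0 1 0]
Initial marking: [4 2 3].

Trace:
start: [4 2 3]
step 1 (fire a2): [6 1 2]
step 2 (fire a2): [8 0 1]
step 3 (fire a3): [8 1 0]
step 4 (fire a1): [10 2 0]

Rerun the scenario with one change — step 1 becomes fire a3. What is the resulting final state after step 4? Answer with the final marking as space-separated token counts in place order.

(re-executing from step 1 with the substitution; state before step 1: [4 2 3])
step 1 (fire a3): [4 3 2]
step 2 (fire a2): [6 2 1]
step 3 (fire a3): [6 3 0]
step 4 (fire a1): [8 4 0]

8 4 0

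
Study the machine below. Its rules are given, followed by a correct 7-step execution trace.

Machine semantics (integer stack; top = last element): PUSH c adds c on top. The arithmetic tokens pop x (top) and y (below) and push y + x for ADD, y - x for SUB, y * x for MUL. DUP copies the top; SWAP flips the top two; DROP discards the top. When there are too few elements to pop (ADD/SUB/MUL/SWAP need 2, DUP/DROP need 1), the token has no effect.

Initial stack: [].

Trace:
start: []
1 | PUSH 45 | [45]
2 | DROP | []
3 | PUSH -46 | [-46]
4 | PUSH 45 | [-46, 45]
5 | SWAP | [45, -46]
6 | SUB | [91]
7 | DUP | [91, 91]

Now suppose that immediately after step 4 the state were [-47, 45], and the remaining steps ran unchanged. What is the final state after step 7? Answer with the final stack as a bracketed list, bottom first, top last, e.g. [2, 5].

state after step 4 := [-47, 45]
5 | SWAP | [45, -47]
6 | SUB | [92]
7 | DUP | [92, 92]

[92, 92]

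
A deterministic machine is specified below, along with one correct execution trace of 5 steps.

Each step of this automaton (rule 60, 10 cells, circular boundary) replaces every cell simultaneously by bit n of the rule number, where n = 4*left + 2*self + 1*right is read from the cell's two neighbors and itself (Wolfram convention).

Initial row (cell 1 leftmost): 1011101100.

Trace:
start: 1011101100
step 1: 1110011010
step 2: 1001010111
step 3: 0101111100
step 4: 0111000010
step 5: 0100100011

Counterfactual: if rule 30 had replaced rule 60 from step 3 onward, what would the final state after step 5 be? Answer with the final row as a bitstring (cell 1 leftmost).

1010110100

(re-executing steps 3..5 under rule 30; state before step 3: 1001010111)
step 3: 0111010100
step 4: 1100010110
step 5: 1010110100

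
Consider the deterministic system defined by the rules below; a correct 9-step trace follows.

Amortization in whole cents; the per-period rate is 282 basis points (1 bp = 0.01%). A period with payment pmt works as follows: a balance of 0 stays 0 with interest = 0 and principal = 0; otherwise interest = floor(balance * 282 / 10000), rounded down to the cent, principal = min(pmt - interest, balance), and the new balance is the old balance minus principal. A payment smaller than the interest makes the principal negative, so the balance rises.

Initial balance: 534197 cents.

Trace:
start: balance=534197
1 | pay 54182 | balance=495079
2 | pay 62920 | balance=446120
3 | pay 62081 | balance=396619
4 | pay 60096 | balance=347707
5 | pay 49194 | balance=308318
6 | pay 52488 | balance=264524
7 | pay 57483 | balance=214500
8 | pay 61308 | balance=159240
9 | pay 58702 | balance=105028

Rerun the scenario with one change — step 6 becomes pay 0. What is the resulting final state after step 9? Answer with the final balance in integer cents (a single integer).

(re-executing from step 6 with the substitution; state before step 6: balance=308318)
6 | pay 0 | balance=317012
7 | pay 57483 | balance=268468
8 | pay 61308 | balance=214730
9 | pay 58702 | balance=162083

162083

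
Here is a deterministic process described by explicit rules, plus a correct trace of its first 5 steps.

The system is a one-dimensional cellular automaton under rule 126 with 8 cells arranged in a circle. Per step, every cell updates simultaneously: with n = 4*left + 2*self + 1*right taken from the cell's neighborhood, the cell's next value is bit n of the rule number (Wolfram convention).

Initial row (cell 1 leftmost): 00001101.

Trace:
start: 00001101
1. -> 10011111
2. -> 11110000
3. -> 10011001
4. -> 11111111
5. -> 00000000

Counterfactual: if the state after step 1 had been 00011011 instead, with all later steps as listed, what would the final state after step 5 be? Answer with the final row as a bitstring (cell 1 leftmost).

state after step 1 := 00011011
2. -> 10111111
3. -> 11100000
4. -> 10110001
5. -> 11111011

11111011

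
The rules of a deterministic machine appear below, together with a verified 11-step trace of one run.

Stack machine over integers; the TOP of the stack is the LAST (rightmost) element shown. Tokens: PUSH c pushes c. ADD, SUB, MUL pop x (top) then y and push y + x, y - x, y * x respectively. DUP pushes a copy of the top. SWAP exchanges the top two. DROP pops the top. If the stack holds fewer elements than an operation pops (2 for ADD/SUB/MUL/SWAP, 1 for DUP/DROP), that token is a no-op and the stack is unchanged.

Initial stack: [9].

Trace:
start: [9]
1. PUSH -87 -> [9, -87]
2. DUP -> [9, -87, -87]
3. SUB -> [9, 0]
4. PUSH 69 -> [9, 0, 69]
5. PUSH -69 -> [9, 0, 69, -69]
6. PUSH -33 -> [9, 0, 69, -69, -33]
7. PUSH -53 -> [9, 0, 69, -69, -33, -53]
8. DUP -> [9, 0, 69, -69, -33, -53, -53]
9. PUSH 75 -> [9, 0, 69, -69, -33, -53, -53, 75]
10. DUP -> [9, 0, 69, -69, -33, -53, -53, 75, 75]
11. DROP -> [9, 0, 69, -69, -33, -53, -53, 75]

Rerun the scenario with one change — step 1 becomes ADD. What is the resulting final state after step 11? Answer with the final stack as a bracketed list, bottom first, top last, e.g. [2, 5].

(re-executing from step 1 with the substitution; state before step 1: [9])
1. ADD -> [9]
2. DUP -> [9, 9]
3. SUB -> [0]
4. PUSH 69 -> [0, 69]
5. PUSH -69 -> [0, 69, -69]
6. PUSH -33 -> [0, 69, -69, -33]
7. PUSH -53 -> [0, 69, -69, -33, -53]
8. DUP -> [0, 69, -69, -33, -53, -53]
9. PUSH 75 -> [0, 69, -69, -33, -53, -53, 75]
10. DUP -> [0, 69, -69, -33, -53, -53, 75, 75]
11. DROP -> [0, 69, -69, -33, -53, -53, 75]

[0, 69, -69, -33, -53, -53, 75]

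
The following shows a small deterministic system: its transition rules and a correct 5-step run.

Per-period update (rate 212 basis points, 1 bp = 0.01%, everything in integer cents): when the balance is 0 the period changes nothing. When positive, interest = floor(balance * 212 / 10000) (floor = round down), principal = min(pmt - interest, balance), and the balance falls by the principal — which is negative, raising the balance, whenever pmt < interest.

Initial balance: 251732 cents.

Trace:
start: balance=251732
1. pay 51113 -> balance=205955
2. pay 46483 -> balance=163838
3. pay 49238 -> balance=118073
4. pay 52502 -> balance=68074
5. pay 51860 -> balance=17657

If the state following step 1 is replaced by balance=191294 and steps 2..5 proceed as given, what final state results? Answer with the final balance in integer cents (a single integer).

1711

state after step 1 := balance=191294
2. pay 46483 -> balance=148866
3. pay 49238 -> balance=102783
4. pay 52502 -> balance=52459
5. pay 51860 -> balance=1711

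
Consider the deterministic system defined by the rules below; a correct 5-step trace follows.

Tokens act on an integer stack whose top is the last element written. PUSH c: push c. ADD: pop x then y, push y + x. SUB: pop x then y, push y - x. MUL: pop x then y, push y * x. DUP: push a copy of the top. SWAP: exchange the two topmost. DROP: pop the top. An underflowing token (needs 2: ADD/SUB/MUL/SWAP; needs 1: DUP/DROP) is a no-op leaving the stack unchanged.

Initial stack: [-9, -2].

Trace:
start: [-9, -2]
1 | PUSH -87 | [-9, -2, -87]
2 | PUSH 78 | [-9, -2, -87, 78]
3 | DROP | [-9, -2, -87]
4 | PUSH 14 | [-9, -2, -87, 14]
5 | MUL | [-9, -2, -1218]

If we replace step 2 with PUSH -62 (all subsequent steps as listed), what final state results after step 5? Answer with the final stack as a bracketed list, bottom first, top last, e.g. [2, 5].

[-9, -2, -1218]

(re-executing from step 2 with the substitution; state before step 2: [-9, -2, -87])
2 | PUSH -62 | [-9, -2, -87, -62]
3 | DROP | [-9, -2, -87]
4 | PUSH 14 | [-9, -2, -87, 14]
5 | MUL | [-9, -2, -1218]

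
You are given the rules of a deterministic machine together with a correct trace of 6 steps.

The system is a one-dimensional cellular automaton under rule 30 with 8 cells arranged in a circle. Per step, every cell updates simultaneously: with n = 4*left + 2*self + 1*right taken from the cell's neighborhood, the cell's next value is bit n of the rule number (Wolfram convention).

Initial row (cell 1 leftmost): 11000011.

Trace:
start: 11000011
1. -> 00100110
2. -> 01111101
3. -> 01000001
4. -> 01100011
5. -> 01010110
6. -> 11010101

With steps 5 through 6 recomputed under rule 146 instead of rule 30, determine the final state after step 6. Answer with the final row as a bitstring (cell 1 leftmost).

(re-executing steps 5..6 under rule 146; state before step 5: 01100011)
5. -> 00010100
6. -> 00100010

00100010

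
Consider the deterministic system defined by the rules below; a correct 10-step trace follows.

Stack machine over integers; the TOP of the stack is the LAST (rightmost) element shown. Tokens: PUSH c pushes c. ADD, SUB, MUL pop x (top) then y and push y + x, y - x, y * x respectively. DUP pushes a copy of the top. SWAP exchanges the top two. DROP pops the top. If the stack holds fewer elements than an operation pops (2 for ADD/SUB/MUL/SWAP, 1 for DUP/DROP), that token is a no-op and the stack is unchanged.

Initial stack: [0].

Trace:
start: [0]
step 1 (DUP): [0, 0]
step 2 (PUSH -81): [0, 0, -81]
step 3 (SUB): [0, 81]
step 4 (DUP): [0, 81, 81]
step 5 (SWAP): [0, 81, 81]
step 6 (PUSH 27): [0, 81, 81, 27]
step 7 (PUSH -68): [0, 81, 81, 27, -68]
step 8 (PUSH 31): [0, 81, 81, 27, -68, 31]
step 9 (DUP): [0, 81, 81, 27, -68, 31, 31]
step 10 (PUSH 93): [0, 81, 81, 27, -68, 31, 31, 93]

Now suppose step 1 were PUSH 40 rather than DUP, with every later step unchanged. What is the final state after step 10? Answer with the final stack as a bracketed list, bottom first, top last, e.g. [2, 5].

[0, 121, 121, 27, -68, 31, 31, 93]

(re-executing from step 1 with the substitution; state before step 1: [0])
step 1 (PUSH 40): [0, 40]
step 2 (PUSH -81): [0, 40, -81]
step 3 (SUB): [0, 121]
step 4 (DUP): [0, 121, 121]
step 5 (SWAP): [0, 121, 121]
step 6 (PUSH 27): [0, 121, 121, 27]
step 7 (PUSH -68): [0, 121, 121, 27, -68]
step 8 (PUSH 31): [0, 121, 121, 27, -68, 31]
step 9 (DUP): [0, 121, 121, 27, -68, 31, 31]
step 10 (PUSH 93): [0, 121, 121, 27, -68, 31, 31, 93]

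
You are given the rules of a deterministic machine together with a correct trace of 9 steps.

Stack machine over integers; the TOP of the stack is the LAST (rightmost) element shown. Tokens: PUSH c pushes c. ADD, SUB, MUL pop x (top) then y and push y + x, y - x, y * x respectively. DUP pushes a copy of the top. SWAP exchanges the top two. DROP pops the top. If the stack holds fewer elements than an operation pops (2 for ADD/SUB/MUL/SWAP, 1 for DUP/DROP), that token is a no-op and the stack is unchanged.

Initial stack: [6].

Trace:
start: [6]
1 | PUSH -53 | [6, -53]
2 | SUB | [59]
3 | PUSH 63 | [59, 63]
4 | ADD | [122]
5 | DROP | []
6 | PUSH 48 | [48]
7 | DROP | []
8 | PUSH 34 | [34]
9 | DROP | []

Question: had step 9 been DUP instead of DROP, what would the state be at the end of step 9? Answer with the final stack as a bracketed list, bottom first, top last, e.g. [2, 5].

(re-executing from step 9 with the substitution; state before step 9: [34])
9 | DUP | [34, 34]

[34, 34]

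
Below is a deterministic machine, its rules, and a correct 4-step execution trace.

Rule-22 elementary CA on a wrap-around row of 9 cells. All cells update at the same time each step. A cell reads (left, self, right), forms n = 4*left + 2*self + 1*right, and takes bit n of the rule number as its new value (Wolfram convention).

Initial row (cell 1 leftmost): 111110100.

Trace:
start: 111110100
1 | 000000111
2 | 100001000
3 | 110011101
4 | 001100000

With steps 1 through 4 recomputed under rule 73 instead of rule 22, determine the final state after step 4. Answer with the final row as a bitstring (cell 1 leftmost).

001000110

(re-executing steps 1..4 under rule 73; state before step 1: 111110100)
1 | 100010000
2 | 001000110
3 | 100010110
4 | 001000110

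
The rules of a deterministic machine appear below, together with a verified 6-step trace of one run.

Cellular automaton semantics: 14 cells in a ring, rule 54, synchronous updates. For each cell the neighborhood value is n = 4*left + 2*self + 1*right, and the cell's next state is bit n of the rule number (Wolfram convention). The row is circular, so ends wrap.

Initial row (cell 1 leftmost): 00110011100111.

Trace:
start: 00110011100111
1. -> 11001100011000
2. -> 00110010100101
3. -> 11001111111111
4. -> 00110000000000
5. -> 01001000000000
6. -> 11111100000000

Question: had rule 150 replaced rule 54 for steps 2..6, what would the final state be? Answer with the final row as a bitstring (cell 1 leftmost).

(re-executing steps 2..6 under rule 150; state before step 2: 11001100011000)
2. -> 00110010100101
3. -> 11001110111101
4. -> 10110100011000
5. -> 10000110100101
6. -> 01001000111100

01001000111100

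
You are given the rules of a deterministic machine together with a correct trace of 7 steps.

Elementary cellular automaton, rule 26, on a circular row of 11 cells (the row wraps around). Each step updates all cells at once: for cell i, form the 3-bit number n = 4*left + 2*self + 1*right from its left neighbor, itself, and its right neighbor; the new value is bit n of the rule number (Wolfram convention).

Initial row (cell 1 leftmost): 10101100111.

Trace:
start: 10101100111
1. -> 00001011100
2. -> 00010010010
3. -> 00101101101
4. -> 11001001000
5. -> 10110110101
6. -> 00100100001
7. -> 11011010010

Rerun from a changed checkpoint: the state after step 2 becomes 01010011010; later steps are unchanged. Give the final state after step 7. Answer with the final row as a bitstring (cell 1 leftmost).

state after step 2 := 01010011010
3. -> 10001110001
4. -> 01011001011
5. -> 00010110010
6. -> 00100101101
7. -> 11011001000

11011001000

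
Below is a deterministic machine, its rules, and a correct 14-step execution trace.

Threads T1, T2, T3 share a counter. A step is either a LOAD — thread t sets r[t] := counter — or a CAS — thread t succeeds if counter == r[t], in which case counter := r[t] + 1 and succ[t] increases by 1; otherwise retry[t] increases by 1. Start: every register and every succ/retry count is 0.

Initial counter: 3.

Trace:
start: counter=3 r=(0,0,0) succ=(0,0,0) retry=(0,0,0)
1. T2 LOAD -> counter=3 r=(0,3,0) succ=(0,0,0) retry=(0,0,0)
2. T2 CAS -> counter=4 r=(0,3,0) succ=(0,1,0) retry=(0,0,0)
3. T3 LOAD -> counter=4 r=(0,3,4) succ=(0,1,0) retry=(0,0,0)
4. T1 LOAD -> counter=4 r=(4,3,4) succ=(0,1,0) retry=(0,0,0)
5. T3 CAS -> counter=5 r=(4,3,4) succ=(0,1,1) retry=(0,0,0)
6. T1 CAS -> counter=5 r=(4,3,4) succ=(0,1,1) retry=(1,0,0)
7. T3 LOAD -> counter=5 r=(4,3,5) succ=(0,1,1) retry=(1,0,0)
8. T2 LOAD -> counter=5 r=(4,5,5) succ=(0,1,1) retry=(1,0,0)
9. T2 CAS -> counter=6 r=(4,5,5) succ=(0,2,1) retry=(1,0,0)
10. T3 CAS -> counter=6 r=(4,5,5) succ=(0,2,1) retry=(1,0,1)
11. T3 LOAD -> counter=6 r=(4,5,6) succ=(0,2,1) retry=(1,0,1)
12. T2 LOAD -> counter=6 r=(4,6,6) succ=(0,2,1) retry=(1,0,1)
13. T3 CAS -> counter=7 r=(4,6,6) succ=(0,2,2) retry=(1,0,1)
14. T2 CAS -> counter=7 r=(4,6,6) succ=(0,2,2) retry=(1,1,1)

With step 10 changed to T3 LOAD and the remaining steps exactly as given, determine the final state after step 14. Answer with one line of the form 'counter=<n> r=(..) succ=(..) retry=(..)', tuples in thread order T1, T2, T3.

(re-executing from step 10 with the substitution; state before step 10: counter=6 r=(4,5,5) succ=(0,2,1) retry=(1,0,0))
10. T3 LOAD -> counter=6 r=(4,5,6) succ=(0,2,1) retry=(1,0,0)
11. T3 LOAD -> counter=6 r=(4,5,6) succ=(0,2,1) retry=(1,0,0)
12. T2 LOAD -> counter=6 r=(4,6,6) succ=(0,2,1) retry=(1,0,0)
13. T3 CAS -> counter=7 r=(4,6,6) succ=(0,2,2) retry=(1,0,0)
14. T2 CAS -> counter=7 r=(4,6,6) succ=(0,2,2) retry=(1,1,0)

counter=7 r=(4,6,6) succ=(0,2,2) retry=(1,1,0)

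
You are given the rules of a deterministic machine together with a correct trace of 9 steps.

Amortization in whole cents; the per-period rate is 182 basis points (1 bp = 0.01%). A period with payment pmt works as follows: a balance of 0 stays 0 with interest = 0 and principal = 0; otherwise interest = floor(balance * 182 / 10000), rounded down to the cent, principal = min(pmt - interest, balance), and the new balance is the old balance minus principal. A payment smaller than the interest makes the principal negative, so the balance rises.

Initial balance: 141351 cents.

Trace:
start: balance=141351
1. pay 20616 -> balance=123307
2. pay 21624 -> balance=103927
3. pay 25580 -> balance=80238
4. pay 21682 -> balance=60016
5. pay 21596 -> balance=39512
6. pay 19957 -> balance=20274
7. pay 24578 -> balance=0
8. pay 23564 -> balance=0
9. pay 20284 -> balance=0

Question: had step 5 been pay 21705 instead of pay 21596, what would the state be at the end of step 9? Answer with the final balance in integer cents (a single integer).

0

(re-executing from step 5 with the substitution; state before step 5: balance=60016)
5. pay 21705 -> balance=39403
6. pay 19957 -> balance=20163
7. pay 24578 -> balance=0
8. pay 23564 -> balance=0
9. pay 20284 -> balance=0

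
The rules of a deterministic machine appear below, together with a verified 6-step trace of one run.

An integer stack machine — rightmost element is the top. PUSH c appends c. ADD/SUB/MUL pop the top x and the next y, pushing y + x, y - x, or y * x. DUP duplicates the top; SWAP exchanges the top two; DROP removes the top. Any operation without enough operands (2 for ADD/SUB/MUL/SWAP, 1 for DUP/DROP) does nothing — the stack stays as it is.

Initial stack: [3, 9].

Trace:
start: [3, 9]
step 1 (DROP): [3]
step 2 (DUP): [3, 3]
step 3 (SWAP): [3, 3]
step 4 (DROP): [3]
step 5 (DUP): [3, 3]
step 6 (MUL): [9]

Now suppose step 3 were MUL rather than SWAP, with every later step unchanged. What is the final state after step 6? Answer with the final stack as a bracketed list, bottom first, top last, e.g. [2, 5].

(re-executing from step 3 with the substitution; state before step 3: [3, 3])
step 3 (MUL): [9]
step 4 (DROP): []
step 5 (DUP): []
step 6 (MUL): []

[]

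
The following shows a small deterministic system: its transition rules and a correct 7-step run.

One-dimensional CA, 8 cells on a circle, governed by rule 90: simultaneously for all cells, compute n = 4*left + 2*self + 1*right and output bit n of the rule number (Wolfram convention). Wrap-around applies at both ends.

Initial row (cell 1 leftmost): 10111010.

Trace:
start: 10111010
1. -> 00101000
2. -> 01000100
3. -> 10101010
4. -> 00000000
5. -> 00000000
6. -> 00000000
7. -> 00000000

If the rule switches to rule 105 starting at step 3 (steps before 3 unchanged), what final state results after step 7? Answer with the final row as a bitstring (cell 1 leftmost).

00010001

(re-executing steps 3..7 under rule 105; state before step 3: 01000100)
3. -> 00010001
4. -> 01000100
5. -> 00010001
6. -> 01000100
7. -> 00010001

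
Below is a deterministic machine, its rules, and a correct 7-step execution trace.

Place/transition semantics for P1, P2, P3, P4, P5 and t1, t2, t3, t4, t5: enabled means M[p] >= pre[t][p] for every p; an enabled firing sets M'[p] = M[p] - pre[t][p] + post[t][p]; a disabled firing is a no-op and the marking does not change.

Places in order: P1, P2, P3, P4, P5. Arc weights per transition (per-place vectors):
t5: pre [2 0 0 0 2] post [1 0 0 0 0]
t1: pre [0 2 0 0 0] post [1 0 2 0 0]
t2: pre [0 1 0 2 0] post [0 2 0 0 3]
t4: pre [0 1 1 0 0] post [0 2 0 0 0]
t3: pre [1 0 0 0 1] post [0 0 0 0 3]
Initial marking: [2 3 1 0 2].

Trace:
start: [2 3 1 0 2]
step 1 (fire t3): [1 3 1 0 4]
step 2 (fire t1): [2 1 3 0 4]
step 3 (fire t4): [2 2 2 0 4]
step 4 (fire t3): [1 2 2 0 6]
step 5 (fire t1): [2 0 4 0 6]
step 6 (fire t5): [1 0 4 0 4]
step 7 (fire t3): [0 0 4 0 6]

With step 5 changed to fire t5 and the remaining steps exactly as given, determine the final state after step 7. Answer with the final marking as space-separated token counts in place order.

0 2 2 0 8

(re-executing from step 5 with the substitution; state before step 5: [1 2 2 0 6])
step 5 (fire t5): [1 2 2 0 6]
step 6 (fire t5): [1 2 2 0 6]
step 7 (fire t3): [0 2 2 0 8]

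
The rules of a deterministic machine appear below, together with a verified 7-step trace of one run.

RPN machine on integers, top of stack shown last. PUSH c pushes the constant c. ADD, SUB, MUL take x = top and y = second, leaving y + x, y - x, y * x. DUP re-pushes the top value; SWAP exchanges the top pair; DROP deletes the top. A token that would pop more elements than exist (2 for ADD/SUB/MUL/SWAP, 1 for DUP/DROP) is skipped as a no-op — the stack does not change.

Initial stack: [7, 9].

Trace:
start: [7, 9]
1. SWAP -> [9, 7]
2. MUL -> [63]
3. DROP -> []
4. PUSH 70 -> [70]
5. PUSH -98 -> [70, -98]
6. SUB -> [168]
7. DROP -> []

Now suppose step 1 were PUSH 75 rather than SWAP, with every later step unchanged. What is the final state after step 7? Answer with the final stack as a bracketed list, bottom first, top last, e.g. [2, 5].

[7]

(re-executing from step 1 with the substitution; state before step 1: [7, 9])
1. PUSH 75 -> [7, 9, 75]
2. MUL -> [7, 675]
3. DROP -> [7]
4. PUSH 70 -> [7, 70]
5. PUSH -98 -> [7, 70, -98]
6. SUB -> [7, 168]
7. DROP -> [7]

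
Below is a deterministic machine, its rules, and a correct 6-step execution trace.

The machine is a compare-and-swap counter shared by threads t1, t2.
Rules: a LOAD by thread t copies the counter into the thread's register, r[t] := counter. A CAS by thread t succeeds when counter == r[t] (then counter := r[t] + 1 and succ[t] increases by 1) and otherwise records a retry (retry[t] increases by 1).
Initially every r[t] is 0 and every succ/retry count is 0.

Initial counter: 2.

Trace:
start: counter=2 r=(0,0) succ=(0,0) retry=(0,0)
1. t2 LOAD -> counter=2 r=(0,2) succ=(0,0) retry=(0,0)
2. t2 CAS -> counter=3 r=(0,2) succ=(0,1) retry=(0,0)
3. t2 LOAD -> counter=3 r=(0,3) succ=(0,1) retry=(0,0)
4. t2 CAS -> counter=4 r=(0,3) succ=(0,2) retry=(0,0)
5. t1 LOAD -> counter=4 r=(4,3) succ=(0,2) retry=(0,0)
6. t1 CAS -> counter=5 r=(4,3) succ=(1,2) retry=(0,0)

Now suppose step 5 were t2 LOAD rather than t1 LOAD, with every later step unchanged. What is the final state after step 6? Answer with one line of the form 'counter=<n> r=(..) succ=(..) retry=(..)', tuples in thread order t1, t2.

(re-executing from step 5 with the substitution; state before step 5: counter=4 r=(0,3) succ=(0,2) retry=(0,0))
5. t2 LOAD -> counter=4 r=(0,4) succ=(0,2) retry=(0,0)
6. t1 CAS -> counter=4 r=(0,4) succ=(0,2) retry=(1,0)

counter=4 r=(0,4) succ=(0,2) retry=(1,0)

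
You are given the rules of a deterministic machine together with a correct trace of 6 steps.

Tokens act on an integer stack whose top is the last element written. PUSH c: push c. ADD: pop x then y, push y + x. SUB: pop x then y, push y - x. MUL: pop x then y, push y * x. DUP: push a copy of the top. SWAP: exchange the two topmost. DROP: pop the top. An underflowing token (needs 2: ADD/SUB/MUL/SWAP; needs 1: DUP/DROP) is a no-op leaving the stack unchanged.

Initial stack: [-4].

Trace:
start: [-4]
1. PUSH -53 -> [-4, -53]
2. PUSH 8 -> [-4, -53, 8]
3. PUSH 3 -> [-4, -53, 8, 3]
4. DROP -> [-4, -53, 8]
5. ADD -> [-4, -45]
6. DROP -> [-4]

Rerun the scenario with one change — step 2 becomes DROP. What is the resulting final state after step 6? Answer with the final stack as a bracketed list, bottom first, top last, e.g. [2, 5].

[]

(re-executing from step 2 with the substitution; state before step 2: [-4, -53])
2. DROP -> [-4]
3. PUSH 3 -> [-4, 3]
4. DROP -> [-4]
5. ADD -> [-4]
6. DROP -> []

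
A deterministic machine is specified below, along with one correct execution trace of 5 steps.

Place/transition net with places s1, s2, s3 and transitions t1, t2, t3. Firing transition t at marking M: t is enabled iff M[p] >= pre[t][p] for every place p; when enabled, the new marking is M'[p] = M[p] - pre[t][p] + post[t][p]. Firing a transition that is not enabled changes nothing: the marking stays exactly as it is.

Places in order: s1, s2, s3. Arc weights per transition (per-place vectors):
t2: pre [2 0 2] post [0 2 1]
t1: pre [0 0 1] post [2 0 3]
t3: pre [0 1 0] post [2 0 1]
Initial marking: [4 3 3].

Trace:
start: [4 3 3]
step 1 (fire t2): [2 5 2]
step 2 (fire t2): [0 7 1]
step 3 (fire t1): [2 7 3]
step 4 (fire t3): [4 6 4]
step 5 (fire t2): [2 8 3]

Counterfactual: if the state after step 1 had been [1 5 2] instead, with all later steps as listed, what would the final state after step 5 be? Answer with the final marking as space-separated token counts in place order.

state after step 1 := [1 5 2]
step 2 (fire t2): [1 5 2]
step 3 (fire t1): [3 5 4]
step 4 (fire t3): [5 4 5]
step 5 (fire t2): [3 6 4]

3 6 4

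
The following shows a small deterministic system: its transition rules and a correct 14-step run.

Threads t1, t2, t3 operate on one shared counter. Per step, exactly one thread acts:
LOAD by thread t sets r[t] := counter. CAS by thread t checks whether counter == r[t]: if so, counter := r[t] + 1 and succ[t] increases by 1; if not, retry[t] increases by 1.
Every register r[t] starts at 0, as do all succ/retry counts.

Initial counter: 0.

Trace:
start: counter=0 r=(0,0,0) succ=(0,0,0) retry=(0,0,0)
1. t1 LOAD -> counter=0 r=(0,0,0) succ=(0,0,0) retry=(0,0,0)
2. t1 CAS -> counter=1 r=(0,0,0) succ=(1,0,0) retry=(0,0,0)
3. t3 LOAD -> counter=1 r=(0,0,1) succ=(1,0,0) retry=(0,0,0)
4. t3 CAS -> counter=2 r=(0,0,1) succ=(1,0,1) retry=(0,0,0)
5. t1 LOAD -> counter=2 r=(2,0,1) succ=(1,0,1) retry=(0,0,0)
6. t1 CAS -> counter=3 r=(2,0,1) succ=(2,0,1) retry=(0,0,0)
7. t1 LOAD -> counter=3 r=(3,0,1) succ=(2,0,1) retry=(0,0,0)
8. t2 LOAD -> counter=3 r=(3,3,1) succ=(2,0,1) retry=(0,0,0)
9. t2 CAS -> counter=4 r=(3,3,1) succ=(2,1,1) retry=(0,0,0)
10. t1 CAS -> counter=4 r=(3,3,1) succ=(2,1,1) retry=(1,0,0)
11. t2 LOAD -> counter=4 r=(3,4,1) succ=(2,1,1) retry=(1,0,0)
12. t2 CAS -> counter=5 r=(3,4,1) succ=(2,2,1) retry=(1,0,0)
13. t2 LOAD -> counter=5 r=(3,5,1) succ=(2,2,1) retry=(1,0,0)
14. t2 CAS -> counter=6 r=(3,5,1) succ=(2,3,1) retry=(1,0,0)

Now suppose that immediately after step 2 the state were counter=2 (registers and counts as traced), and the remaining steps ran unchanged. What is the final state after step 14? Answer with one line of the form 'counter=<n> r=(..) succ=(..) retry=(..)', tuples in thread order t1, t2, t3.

state after step 2 := counter=2 r=(0,0,0) succ=(1,0,0) retry=(0,0,0)
3. t3 LOAD -> counter=2 r=(0,0,2) succ=(1,0,0) retry=(0,0,0)
4. t3 CAS -> counter=3 r=(0,0,2) succ=(1,0,1) retry=(0,0,0)
5. t1 LOAD -> counter=3 r=(3,0,2) succ=(1,0,1) retry=(0,0,0)
6. t1 CAS -> counter=4 r=(3,0,2) succ=(2,0,1) retry=(0,0,0)
7. t1 LOAD -> counter=4 r=(4,0,2) succ=(2,0,1) retry=(0,0,0)
8. t2 LOAD -> counter=4 r=(4,4,2) succ=(2,0,1) retry=(0,0,0)
9. t2 CAS -> counter=5 r=(4,4,2) succ=(2,1,1) retry=(0,0,0)
10. t1 CAS -> counter=5 r=(4,4,2) succ=(2,1,1) retry=(1,0,0)
11. t2 LOAD -> counter=5 r=(4,5,2) succ=(2,1,1) retry=(1,0,0)
12. t2 CAS -> counter=6 r=(4,5,2) succ=(2,2,1) retry=(1,0,0)
13. t2 LOAD -> counter=6 r=(4,6,2) succ=(2,2,1) retry=(1,0,0)
14. t2 CAS -> counter=7 r=(4,6,2) succ=(2,3,1) retry=(1,0,0)

counter=7 r=(4,6,2) succ=(2,3,1) retry=(1,0,0)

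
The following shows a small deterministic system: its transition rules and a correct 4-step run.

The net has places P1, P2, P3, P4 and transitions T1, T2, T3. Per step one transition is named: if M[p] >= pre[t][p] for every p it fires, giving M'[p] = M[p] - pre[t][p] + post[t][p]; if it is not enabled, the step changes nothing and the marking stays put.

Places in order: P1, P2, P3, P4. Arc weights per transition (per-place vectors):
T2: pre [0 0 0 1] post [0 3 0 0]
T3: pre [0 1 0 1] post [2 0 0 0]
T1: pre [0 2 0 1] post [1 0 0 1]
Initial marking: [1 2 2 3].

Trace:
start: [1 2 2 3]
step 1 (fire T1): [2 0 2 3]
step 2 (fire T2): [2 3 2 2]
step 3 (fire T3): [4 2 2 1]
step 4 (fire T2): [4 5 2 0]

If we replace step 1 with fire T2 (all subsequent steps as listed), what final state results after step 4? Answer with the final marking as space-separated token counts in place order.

3 7 2 0

(re-executing from step 1 with the substitution; state before step 1: [1 2 2 3])
step 1 (fire T2): [1 5 2 2]
step 2 (fire T2): [1 8 2 1]
step 3 (fire T3): [3 7 2 0]
step 4 (fire T2): [3 7 2 0]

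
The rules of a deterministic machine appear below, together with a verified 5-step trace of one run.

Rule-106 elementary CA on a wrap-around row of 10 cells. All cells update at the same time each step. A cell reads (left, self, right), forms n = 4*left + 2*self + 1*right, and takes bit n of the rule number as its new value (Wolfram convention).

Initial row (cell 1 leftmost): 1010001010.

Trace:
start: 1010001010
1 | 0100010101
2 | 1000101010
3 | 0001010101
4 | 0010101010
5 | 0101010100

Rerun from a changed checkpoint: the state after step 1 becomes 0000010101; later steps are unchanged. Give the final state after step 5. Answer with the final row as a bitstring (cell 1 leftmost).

0101010000

state after step 1 := 0000010101
2 | 0000101010
3 | 0001010100
4 | 0010101000
5 | 0101010000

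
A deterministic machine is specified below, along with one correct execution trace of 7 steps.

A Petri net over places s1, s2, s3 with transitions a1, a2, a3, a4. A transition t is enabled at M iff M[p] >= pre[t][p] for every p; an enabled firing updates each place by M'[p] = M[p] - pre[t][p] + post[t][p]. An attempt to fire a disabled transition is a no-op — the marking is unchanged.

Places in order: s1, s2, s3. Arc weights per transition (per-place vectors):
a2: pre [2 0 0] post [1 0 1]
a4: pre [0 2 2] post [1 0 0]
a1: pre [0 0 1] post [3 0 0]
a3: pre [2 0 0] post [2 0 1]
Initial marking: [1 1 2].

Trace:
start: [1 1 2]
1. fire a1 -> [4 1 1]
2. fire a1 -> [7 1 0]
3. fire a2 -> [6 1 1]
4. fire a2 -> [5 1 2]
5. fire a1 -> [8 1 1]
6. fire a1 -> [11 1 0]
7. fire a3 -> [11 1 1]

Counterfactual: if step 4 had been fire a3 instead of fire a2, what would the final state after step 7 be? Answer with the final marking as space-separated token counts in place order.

(re-executing from step 4 with the substitution; state before step 4: [6 1 1])
4. fire a3 -> [6 1 2]
5. fire a1 -> [9 1 1]
6. fire a1 -> [12 1 0]
7. fire a3 -> [12 1 1]

12 1 1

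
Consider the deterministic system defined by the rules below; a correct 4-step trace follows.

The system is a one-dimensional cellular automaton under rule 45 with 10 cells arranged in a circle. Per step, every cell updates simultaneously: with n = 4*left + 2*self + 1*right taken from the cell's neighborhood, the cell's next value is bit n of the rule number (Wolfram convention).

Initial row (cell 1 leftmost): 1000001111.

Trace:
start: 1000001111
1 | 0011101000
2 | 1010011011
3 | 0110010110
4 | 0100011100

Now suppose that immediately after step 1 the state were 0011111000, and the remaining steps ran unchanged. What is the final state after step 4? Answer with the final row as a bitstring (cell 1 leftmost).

0101100110

state after step 1 := 0011111000
2 | 1010000011
3 | 0110111010
4 | 0101100110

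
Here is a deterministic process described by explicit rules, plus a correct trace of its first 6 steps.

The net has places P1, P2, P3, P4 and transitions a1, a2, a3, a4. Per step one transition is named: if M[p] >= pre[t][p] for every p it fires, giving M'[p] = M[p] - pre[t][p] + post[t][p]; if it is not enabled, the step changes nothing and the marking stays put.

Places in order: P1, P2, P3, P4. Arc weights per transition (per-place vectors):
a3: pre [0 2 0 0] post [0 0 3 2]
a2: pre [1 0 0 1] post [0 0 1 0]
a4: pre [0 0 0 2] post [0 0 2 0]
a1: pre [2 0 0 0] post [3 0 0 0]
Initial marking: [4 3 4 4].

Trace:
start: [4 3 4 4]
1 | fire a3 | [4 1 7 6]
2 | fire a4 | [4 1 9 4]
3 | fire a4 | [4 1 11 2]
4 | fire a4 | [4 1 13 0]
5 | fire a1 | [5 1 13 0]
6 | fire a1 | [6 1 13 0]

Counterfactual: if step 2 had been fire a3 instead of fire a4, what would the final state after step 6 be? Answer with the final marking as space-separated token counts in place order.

6 1 11 2

(re-executing from step 2 with the substitution; state before step 2: [4 1 7 6])
2 | fire a3 | [4 1 7 6]
3 | fire a4 | [4 1 9 4]
4 | fire a4 | [4 1 11 2]
5 | fire a1 | [5 1 11 2]
6 | fire a1 | [6 1 11 2]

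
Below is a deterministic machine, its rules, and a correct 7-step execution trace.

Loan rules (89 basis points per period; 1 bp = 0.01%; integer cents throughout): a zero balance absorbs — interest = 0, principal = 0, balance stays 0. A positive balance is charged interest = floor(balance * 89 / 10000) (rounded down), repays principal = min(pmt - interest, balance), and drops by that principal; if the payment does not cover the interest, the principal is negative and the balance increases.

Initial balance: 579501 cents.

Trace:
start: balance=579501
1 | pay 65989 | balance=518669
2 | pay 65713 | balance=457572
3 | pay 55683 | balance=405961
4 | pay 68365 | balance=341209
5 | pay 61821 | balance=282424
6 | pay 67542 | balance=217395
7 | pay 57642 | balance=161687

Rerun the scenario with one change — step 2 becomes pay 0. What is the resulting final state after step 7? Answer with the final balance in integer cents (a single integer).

230378

(re-executing from step 2 with the substitution; state before step 2: balance=518669)
2 | pay 0 | balance=523285
3 | pay 55683 | balance=472259
4 | pay 68365 | balance=408097
5 | pay 61821 | balance=349908
6 | pay 67542 | balance=285480
7 | pay 57642 | balance=230378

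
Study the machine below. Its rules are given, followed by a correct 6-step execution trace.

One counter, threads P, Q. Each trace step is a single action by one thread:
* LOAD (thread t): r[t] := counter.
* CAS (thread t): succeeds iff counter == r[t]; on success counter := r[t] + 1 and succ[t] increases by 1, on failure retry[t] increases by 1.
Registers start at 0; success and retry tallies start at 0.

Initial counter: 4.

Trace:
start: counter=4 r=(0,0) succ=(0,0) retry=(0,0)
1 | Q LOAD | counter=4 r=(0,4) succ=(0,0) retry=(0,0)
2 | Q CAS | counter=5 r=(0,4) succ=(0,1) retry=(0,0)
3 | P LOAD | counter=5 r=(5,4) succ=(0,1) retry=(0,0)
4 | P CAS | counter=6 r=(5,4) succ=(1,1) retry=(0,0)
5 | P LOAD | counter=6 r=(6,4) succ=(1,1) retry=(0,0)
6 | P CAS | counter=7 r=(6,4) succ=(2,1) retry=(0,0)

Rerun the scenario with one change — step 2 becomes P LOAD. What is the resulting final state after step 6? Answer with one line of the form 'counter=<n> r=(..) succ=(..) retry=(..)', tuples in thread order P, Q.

counter=6 r=(5,4) succ=(2,0) retry=(0,0)

(re-executing from step 2 with the substitution; state before step 2: counter=4 r=(0,4) succ=(0,0) retry=(0,0))
2 | P LOAD | counter=4 r=(4,4) succ=(0,0) retry=(0,0)
3 | P LOAD | counter=4 r=(4,4) succ=(0,0) retry=(0,0)
4 | P CAS | counter=5 r=(4,4) succ=(1,0) retry=(0,0)
5 | P LOAD | counter=5 r=(5,4) succ=(1,0) retry=(0,0)
6 | P CAS | counter=6 r=(5,4) succ=(2,0) retry=(0,0)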